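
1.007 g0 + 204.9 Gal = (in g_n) 1 g0 = 9.80665 m/s^2, so 1.007 g0 = 1.007 * 9.80665 = 9.8752965 m/s^2. 1 Gal = 0.01 m/s^2, so 204.9 Gal = 204.9 * 0.01 = 2.049 m/s^2. Sum: 9.8752965 + 2.049 = 11.924297 m/s^2. 1 g_n = 9.80665 m/s^2, so 11.924297 m/s^2 = 11.924297 / 9.80665 = 1.2159399 g_n ≈ 1.216 g_n (4 s.f.). Final answer: 1.216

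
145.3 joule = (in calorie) 34.73. Check: 145.3 joule = 145.3 J. 1 calorie = 4.184 J, so 145.3 J = 145.3 / 4.184 = 34.727533 calorie ≈ 34.73 calorie (4 s.f.).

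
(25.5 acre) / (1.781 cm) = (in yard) 1 acre = 4046.8564 m^2, so 25.5 acre = 25.5 * 4046.8564 = 103194.84 m^2. 1 cm = 0.01 m, so 1.781 cm = 1.781 * 0.01 = 0.01781 m. Combine: 103194.84 m^2 / 0.01781 m = 5794207.7 m. 1 yard = 0.9144 m, so 5794207.7 m = 5794207.7 / 0.9144 = 6336622.6 yard ≈ 6.337e+06 yard (4 s.f.). Final answer: 6.337e+06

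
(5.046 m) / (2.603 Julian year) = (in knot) 1.194e-07. Check: 5.046 m is already in m. 1 Julian year = 31557600 s, so 2.603 Julian year = 2.603 * 31557600 = 82144433 s. Combine: 5.046 m / 82144433 s = 6.1428387e-08 m/s. 1 knot = 0.51444444 m/s, so 6.1428387e-08 m/s = 6.1428387e-08 / 0.51444444 = 1.1940723e-07 knot ≈ 1.194e-07 knot (4 s.f.).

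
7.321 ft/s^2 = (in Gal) 1 ft/s^2 = 0.3048 m/s^2, so 7.321 ft/s^2 = 7.321 * 0.3048 = 2.2314408 m/s^2. 1 Gal = 0.01 m/s^2, so 2.2314408 m/s^2 = 2.2314408 / 0.01 = 223.14408 Gal ≈ 223.1 Gal (4 s.f.). Final answer: 223.1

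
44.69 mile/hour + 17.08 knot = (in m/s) 1 mile/hour = 0.44704 m/s, so 44.69 mile/hour = 44.69 * 0.44704 = 19.978218 m/s. 1 knot = 0.51444444 m/s, so 17.08 knot = 17.08 * 0.51444444 = 8.7867111 m/s. Sum: 19.978218 + 8.7867111 = 28.764929 m/s. Result: 28.764929 m/s ≈ 28.76 m/s (4 s.f.). Final answer: 28.76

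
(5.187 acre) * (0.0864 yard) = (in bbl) 1.043e+04. Check: 1 acre = 4046.8564 m^2, so 5.187 acre = 5.187 * 4046.8564 = 20991.044 m^2. 1 yard = 0.9144 m, so 0.0864 yard = 0.0864 * 0.9144 = 0.07900416 m. Combine: 20991.044 m^2 * 0.07900416 m = 1658.3798 m^3. 1 bbl = 0.15898729 m^3, so 1658.3798 m^3 = 1658.3798 / 0.15898729 = 10430.895 bbl ≈ 1.043e+04 bbl (4 s.f.).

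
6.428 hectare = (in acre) 1 hectare = 10000 m^2, so 6.428 hectare = 6.428 * 10000 = 64280 m^2. 1 acre = 4046.8564 m^2, so 64280 m^2 = 64280 / 4046.8564 = 15.883934 acre ≈ 15.88 acre (4 s.f.). Final answer: 15.88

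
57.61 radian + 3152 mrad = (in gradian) 57.61 radian = 57.61 rad. 1 mrad = 0.001 rad, so 3152 mrad = 3152 * 0.001 = 3.152 rad. Sum: 57.61 + 3.152 = 60.762 rad. 1 gradian = 0.015707963 rad, so 60.762 rad = 60.762 / 0.015707963 = 3868.2291 gradian ≈ 3868 gradian (4 s.f.). Final answer: 3868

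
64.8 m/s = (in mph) 145. Check: 1 mph = 0.44704 m/s, so 64.8 m/s = 64.8 / 0.44704 = 144.95347 mph ≈ 145 mph (4 s.f.).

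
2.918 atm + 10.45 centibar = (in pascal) 3.061e+05. Check: 1 atm = 101325 Pa, so 2.918 atm = 2.918 * 101325 = 295666.35 Pa. 1 centibar = 1000 Pa, so 10.45 centibar = 10.45 * 1000 = 10450 Pa. Sum: 295666.35 + 10450 = 306116.35 Pa. 306116.35 Pa = 306116.35 pascal ≈ 3.061e+05 pascal (4 s.f.).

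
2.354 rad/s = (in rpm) 1 rpm = 0.10471976 rad/s, so 2.354 rad/s = 2.354 / 0.10471976 = 22.479044 rpm ≈ 22.48 rpm (4 s.f.). Final answer: 22.48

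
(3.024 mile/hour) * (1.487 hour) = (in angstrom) 7.237e+13. Check: 1 mile/hour = 0.44704 m/s, so 3.024 mile/hour = 3.024 * 0.44704 = 1.351849 m/s. 1 hour = 3600 s, so 1.487 hour = 1.487 * 3600 = 5353.2 s. Combine: 1.351849 m/s * 5353.2 s = 7236.7179 m. 1 angstrom = 1e-10 m, so 7236.7179 m = 7236.7179 / 1e-10 = 7.2367179e+13 angstrom ≈ 7.237e+13 angstrom (4 s.f.).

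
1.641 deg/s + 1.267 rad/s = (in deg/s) 1 deg/s = 0.017453293 rad/s, so 1.641 deg/s = 1.641 * 0.017453293 = 0.028640853 rad/s. 1.267 rad/s is already in rad/s. Sum: 0.028640853 + 1.267 = 1.2956409 rad/s. 1 deg/s = 0.017453293 rad/s, so 1.2956409 rad/s = 1.2956409 / 0.017453293 = 74.234753 deg/s ≈ 74.23 deg/s (4 s.f.). Final answer: 74.23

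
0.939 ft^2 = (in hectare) 1 ft^2 = 0.09290304 m^2, so 0.939 ft^2 = 0.939 * 0.09290304 = 0.087235955 m^2. 1 hectare = 10000 m^2, so 0.087235955 m^2 = 0.087235955 / 10000 = 8.7235955e-06 hectare ≈ 8.724e-06 hectare (4 s.f.). Final answer: 8.724e-06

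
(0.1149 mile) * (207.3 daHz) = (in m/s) 3.833e+05. Check: 1 mile = 1609.344 m, so 0.1149 mile = 0.1149 * 1609.344 = 184.91363 m. 1 daHz = 10 Hz, so 207.3 daHz = 207.3 * 10 = 2073 Hz. Combine: 184.91363 m * 2073 Hz = 383325.95 m/s. Result: 383325.95 m/s ≈ 3.833e+05 m/s (4 s.f.).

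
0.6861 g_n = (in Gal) 672.8. Check: 1 g_n = 9.80665 m/s^2, so 0.6861 g_n = 0.6861 * 9.80665 = 6.7283426 m/s^2. 1 Gal = 0.01 m/s^2, so 6.7283426 m/s^2 = 6.7283426 / 0.01 = 672.83426 Gal ≈ 672.8 Gal (4 s.f.).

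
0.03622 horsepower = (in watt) 1 horsepower = 745.69987 W, so 0.03622 horsepower = 0.03622 * 745.69987 = 27.009249 W. 27.009249 W = 27.009249 watt ≈ 27.01 watt (4 s.f.). Final answer: 27.01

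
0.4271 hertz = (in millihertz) 0.4271 hertz = 0.4271 Hz. 1 millihertz = 0.001 Hz, so 0.4271 Hz = 0.4271 / 0.001 = 427.1 millihertz. Final answer: 427.1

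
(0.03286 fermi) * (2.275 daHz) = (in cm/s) 1 fermi = 1e-15 m, so 0.03286 fermi = 0.03286 * 1e-15 = 3.286e-17 m. 1 daHz = 10 Hz, so 2.275 daHz = 2.275 * 10 = 22.75 Hz. Combine: 3.286e-17 m * 22.75 Hz = 7.47565e-16 m/s. 1 cm/s = 0.01 m/s, so 7.47565e-16 m/s = 7.47565e-16 / 0.01 = 7.47565e-14 cm/s ≈ 7.476e-14 cm/s (4 s.f.). Final answer: 7.476e-14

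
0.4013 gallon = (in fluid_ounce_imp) 53.46. Check: 1 gallon = 0.0037854118 m^3, so 0.4013 gallon = 0.4013 * 0.0037854118 = 0.0015190857 m^3. 1 fluid_ounce_imp = 2.8413063e-05 m^3, so 0.0015190857 m^3 = 0.0015190857 / 2.8413063e-05 = 53.464344 fluid_ounce_imp ≈ 53.46 fluid_ounce_imp (4 s.f.).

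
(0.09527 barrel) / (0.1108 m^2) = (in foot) 0.4485. Check: 1 barrel = 0.15898729 m^3, so 0.09527 barrel = 0.09527 * 0.15898729 = 0.01514672 m^3. 0.1108 m^2 is already in m^2. Combine: 0.01514672 m^3 / 0.1108 m^2 = 0.13670325 m. 1 foot = 0.3048 m, so 0.13670325 m = 0.13670325 / 0.3048 = 0.44850146 foot ≈ 0.4485 foot (4 s.f.).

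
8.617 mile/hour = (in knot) 1 mile/hour = 0.44704 m/s, so 8.617 mile/hour = 8.617 * 0.44704 = 3.8521437 m/s. 1 knot = 0.51444444 m/s, so 3.8521437 m/s = 3.8521437 / 0.51444444 = 7.4879683 knot ≈ 7.488 knot (4 s.f.). Final answer: 7.488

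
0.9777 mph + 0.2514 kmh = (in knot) 0.9853. Check: 1 mph = 0.44704 m/s, so 0.9777 mph = 0.9777 * 0.44704 = 0.43707101 m/s. 1 kmh = 0.27777778 m/s, so 0.2514 kmh = 0.2514 * 0.27777778 = 0.069833333 m/s. Sum: 0.43707101 + 0.069833333 = 0.50690434 m/s. 1 knot = 0.51444444 m/s, so 0.50690434 m/s = 0.50690434 / 0.51444444 = 0.98534321 knot ≈ 0.9853 knot (4 s.f.).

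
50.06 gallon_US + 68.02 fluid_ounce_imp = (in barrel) 1.204. Check: 1 gallon_US = 0.0037854118 m^3, so 50.06 gallon_US = 50.06 * 0.0037854118 = 0.18949771 m^3. 1 fluid_ounce_imp = 2.8413063e-05 m^3, so 68.02 fluid_ounce_imp = 68.02 * 2.8413063e-05 = 0.0019326565 m^3. Sum: 0.18949771 + 0.0019326565 = 0.19143037 m^3. 1 barrel = 0.15898729 m^3, so 0.19143037 m^3 = 0.19143037 / 0.15898729 = 1.2040608 barrel ≈ 1.204 barrel (4 s.f.).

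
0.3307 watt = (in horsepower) 0.0004435. Check: 0.3307 watt = 0.3307 W. 1 horsepower = 745.69987 W, so 0.3307 W = 0.3307 / 745.69987 = 0.00044347601 horsepower ≈ 0.0004435 horsepower (4 s.f.).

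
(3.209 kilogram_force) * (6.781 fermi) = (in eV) 1 kilogram_force = 9.80665 N, so 3.209 kilogram_force = 3.209 * 9.80665 = 31.46954 N. 1 fermi = 1e-15 m, so 6.781 fermi = 6.781 * 1e-15 = 6.781e-15 m. Combine: 31.46954 N * 6.781e-15 m = 2.1339495e-13 J. 1 eV = 1.6021766e-19 J, so 2.1339495e-13 J = 2.1339495e-13 / 1.6021766e-19 = 1331906.5 eV ≈ 1.332e+06 eV (4 s.f.). Final answer: 1.332e+06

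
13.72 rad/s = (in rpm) 131. Check: 1 rpm = 0.10471976 rad/s, so 13.72 rad/s = 13.72 / 0.10471976 = 131.01635 rpm ≈ 131 rpm (4 s.f.).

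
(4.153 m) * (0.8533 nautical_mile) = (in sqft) 7.064e+04. Check: 4.153 m is already in m. 1 nautical_mile = 1852 m, so 0.8533 nautical_mile = 0.8533 * 1852 = 1580.3116 m. Combine: 4.153 m * 1580.3116 m = 6563.0341 m^2. 1 sqft = 0.09290304 m^2, so 6563.0341 m^2 = 6563.0341 / 0.09290304 = 70643.911 sqft ≈ 7.064e+04 sqft (4 s.f.).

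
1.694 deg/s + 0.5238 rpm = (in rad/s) 0.08442. Check: 1 deg/s = 0.017453293 rad/s, so 1.694 deg/s = 1.694 * 0.017453293 = 0.029565878 rad/s. 1 rpm = 0.10471976 rad/s, so 0.5238 rpm = 0.5238 * 0.10471976 = 0.054852208 rad/s. Sum: 0.029565878 + 0.054852208 = 0.084418085 rad/s. Result: 0.084418085 rad/s ≈ 0.08442 rad/s (4 s.f.).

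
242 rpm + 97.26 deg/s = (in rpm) 1 rpm = 0.10471976 rad/s, so 242 rpm = 242 * 0.10471976 = 25.342181 rad/s. 1 deg/s = 0.017453293 rad/s, so 97.26 deg/s = 97.26 * 0.017453293 = 1.6975072 rad/s. Sum: 25.342181 + 1.6975072 = 27.039688 rad/s. 1 rpm = 0.10471976 rad/s, so 27.039688 rad/s = 27.039688 / 0.10471976 = 258.21 rpm ≈ 258.2 rpm (4 s.f.). Final answer: 258.2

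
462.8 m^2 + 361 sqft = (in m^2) 462.8 m^2 is already in m^2. 1 sqft = 0.09290304 m^2, so 361 sqft = 361 * 0.09290304 = 33.537997 m^2. Sum: 462.8 + 33.537997 = 496.338 m^2. Result: 496.338 m^2 ≈ 496.3 m^2 (4 s.f.). Final answer: 496.3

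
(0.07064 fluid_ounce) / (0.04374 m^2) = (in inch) 0.00188. Check: 1 fluid_ounce = 2.957353e-05 m^3, so 0.07064 fluid_ounce = 0.07064 * 2.957353e-05 = 2.0890741e-06 m^3. 0.04374 m^2 is already in m^2. Combine: 2.0890741e-06 m^3 / 0.04374 m^2 = 4.7761183e-05 m. 1 inch = 0.0254 m, so 4.7761183e-05 m = 4.7761183e-05 / 0.0254 = 0.0018803615 inch ≈ 0.00188 inch (4 s.f.).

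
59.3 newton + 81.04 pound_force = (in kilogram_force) 42.81. Check: 59.3 newton = 59.3 N. 1 pound_force = 4.4482216 N, so 81.04 pound_force = 81.04 * 4.4482216 = 360.48388 N. Sum: 59.3 + 360.48388 = 419.78388 N. 1 kilogram_force = 9.80665 N, so 419.78388 N = 419.78388 / 9.80665 = 42.806043 kilogram_force ≈ 42.81 kilogram_force (4 s.f.).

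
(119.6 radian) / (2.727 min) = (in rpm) 6.98. Check: 119.6 radian = 119.6 rad. 1 min = 60 s, so 2.727 min = 2.727 * 60 = 163.62 s. Combine: 119.6 rad / 163.62 s = 0.73096199 rad/s. 1 rpm = 0.10471976 rad/s, so 0.73096199 rad/s = 0.73096199 / 0.10471976 = 6.9801728 rpm ≈ 6.98 rpm (4 s.f.).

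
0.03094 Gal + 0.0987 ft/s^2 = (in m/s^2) 1 Gal = 0.01 m/s^2, so 0.03094 Gal = 0.03094 * 0.01 = 0.0003094 m/s^2. 1 ft/s^2 = 0.3048 m/s^2, so 0.0987 ft/s^2 = 0.0987 * 0.3048 = 0.03008376 m/s^2. Sum: 0.0003094 + 0.03008376 = 0.03039316 m/s^2. Result: 0.03039316 m/s^2 ≈ 0.03039 m/s^2 (4 s.f.). Final answer: 0.03039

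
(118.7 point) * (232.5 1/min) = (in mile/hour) 1 point = 0.00035277778 m, so 118.7 point = 118.7 * 0.00035277778 = 0.041874722 m. 1 1/min = 0.016666667 Hz, so 232.5 1/min = 232.5 * 0.016666667 = 3.875 Hz. Combine: 0.041874722 m * 3.875 Hz = 0.16226455 m/s. 1 mile/hour = 0.44704 m/s, so 0.16226455 m/s = 0.16226455 / 0.44704 = 0.36297546 mile/hour ≈ 0.363 mile/hour (4 s.f.). Final answer: 0.363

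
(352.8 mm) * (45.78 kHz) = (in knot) 3.14e+04. Check: 1 mm = 0.001 m, so 352.8 mm = 352.8 * 0.001 = 0.3528 m. 1 kHz = 1000 Hz, so 45.78 kHz = 45.78 * 1000 = 45780 Hz. Combine: 0.3528 m * 45780 Hz = 16151.184 m/s. 1 knot = 0.51444444 m/s, so 16151.184 m/s = 16151.184 / 0.51444444 = 31395.39 knot ≈ 3.14e+04 knot (4 s.f.).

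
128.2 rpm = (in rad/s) 13.43. Check: 1 rpm = 0.10471976 rad/s, so 128.2 rpm = 128.2 * 0.10471976 = 13.425073 rad/s. Result: 13.425073 rad/s ≈ 13.43 rad/s (4 s.f.).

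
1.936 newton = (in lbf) 1.936 newton = 1.936 N. 1 lbf = 4.4482216 N, so 1.936 N = 1.936 / 4.4482216 = 0.43523011 lbf ≈ 0.4352 lbf (4 s.f.). Final answer: 0.4352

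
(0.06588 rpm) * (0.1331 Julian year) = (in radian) 2.898e+04. Check: 1 rpm = 0.10471976 rad/s, so 0.06588 rpm = 0.06588 * 0.10471976 = 0.0068989375 rad/s. 1 Julian year = 31557600 s, so 0.1331 Julian year = 0.1331 * 31557600 = 4200316.6 s. Combine: 0.0068989375 rad/s * 4200316.6 s = 28977.721 rad. 28977.721 rad = 28977.721 radian ≈ 2.898e+04 radian (4 s.f.).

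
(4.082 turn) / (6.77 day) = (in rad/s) 1 turn = 6.2831853 rad, so 4.082 turn = 4.082 * 6.2831853 = 25.647962 rad. 1 day = 86400 s, so 6.77 day = 6.77 * 86400 = 584928 s. Combine: 25.647962 rad / 584928 s = 4.3848067e-05 rad/s. Result: 4.3848067e-05 rad/s ≈ 4.385e-05 rad/s (4 s.f.). Final answer: 4.385e-05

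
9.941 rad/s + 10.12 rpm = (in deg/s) 630.3. Check: 9.941 rad/s is already in rad/s. 1 rpm = 0.10471976 rad/s, so 10.12 rpm = 10.12 * 0.10471976 = 1.0597639 rad/s. Sum: 9.941 + 1.0597639 = 11.000764 rad/s. 1 deg/s = 0.017453293 rad/s, so 11.000764 rad/s = 11.000764 / 0.017453293 = 630.29734 deg/s ≈ 630.3 deg/s (4 s.f.).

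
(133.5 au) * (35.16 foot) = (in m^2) 2.14e+14. Check: 1 au = 1.4959787e+11 m, so 133.5 au = 133.5 * 1.4959787e+11 = 1.9971316e+13 m. 1 foot = 0.3048 m, so 35.16 foot = 35.16 * 0.3048 = 10.716768 m. Combine: 1.9971316e+13 m * 10.716768 m = 2.1402796e+14 m^2. Result: 2.1402796e+14 m^2 ≈ 2.14e+14 m^2 (4 s.f.).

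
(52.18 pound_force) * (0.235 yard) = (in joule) 1 pound_force = 4.4482216 N, so 52.18 pound_force = 52.18 * 4.4482216 = 232.1082 N. 1 yard = 0.9144 m, so 0.235 yard = 0.235 * 0.9144 = 0.214884 m. Combine: 232.1082 N * 0.214884 m = 49.876339 J. 49.876339 J = 49.876339 joule ≈ 49.88 joule (4 s.f.). Final answer: 49.88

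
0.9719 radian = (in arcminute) 0.9719 radian = 0.9719 rad. 1 arcminute = 0.00029088821 rad, so 0.9719 rad = 0.9719 / 0.00029088821 = 3341.1461 arcminute ≈ 3341 arcminute (4 s.f.). Final answer: 3341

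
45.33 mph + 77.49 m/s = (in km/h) 1 mph = 0.44704 m/s, so 45.33 mph = 45.33 * 0.44704 = 20.264323 m/s. 77.49 m/s is already in m/s. Sum: 20.264323 + 77.49 = 97.754323 m/s. 1 km/h = 0.27777778 m/s, so 97.754323 m/s = 97.754323 / 0.27777778 = 351.91556 km/h ≈ 351.9 km/h (4 s.f.). Final answer: 351.9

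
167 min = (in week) 0.01657. Check: 1 min = 60 s, so 167 min = 167 * 60 = 10020 s. 1 week = 604800 s, so 10020 s = 10020 / 604800 = 0.01656746 week ≈ 0.01657 week (4 s.f.).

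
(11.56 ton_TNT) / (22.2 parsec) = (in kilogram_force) 1 ton_TNT = 4.184e+09 J, so 11.56 ton_TNT = 11.56 * 4.184e+09 = 4.836704e+10 J. 1 parsec = 3.0856776e+16 m, so 22.2 parsec = 22.2 * 3.0856776e+16 = 6.8502042e+17 m. Combine: 4.836704e+10 J / 6.8502042e+17 m = 7.0606712e-08 N. 1 kilogram_force = 9.80665 N, so 7.0606712e-08 N = 7.0606712e-08 / 9.80665 = 7.1998809e-09 kilogram_force ≈ 7.2e-09 kilogram_force (4 s.f.). Final answer: 7.2e-09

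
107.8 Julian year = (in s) 1 Julian year = 31557600 s, so 107.8 Julian year = 107.8 * 31557600 = 3.4019093e+09 s. Result: 3.4019093e+09 s ≈ 3.402e+09 s (4 s.f.). Final answer: 3.402e+09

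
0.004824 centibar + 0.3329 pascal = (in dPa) 51.57. Check: 1 centibar = 1000 Pa, so 0.004824 centibar = 0.004824 * 1000 = 4.824 Pa. 0.3329 pascal = 0.3329 Pa. Sum: 4.824 + 0.3329 = 5.1569 Pa. 1 dPa = 0.1 Pa, so 5.1569 Pa = 5.1569 / 0.1 = 51.569 dPa ≈ 51.57 dPa (4 s.f.).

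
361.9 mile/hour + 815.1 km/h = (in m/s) 388.2. Check: 1 mile/hour = 0.44704 m/s, so 361.9 mile/hour = 361.9 * 0.44704 = 161.78378 m/s. 1 km/h = 0.27777778 m/s, so 815.1 km/h = 815.1 * 0.27777778 = 226.41667 m/s. Sum: 161.78378 + 226.41667 = 388.20044 m/s. Result: 388.20044 m/s ≈ 388.2 m/s (4 s.f.).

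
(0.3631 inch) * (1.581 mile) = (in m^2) 1 inch = 0.0254 m, so 0.3631 inch = 0.3631 * 0.0254 = 0.00922274 m. 1 mile = 1609.344 m, so 1.581 mile = 1.581 * 1609.344 = 2544.3729 m. Combine: 0.00922274 m * 2544.3729 m = 23.466089 m^2. Result: 23.466089 m^2 ≈ 23.47 m^2 (4 s.f.). Final answer: 23.47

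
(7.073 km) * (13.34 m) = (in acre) 1 km = 1000 m, so 7.073 km = 7.073 * 1000 = 7073 m. 13.34 m is already in m. Combine: 7073 m * 13.34 m = 94353.82 m^2. 1 acre = 4046.8564 m^2, so 94353.82 m^2 = 94353.82 / 4046.8564 = 23.315337 acre ≈ 23.32 acre (4 s.f.). Final answer: 23.32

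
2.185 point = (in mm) 0.7708. Check: 1 point = 0.00035277778 m, so 2.185 point = 2.185 * 0.00035277778 = 0.00077081944 m. 1 mm = 0.001 m, so 0.00077081944 m = 0.00077081944 / 0.001 = 0.77081944 mm ≈ 0.7708 mm (4 s.f.).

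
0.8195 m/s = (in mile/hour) 1 mile/hour = 0.44704 m/s, so 0.8195 m/s = 0.8195 / 0.44704 = 1.8331693 mile/hour ≈ 1.833 mile/hour (4 s.f.). Final answer: 1.833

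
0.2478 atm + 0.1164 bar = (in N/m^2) 3.675e+04. Check: 1 atm = 101325 Pa, so 0.2478 atm = 0.2478 * 101325 = 25108.335 Pa. 1 bar = 100000 Pa, so 0.1164 bar = 0.1164 * 100000 = 11640 Pa. Sum: 25108.335 + 11640 = 36748.335 Pa. 36748.335 Pa = 36748.335 N/m^2 ≈ 3.675e+04 N/m^2 (4 s.f.).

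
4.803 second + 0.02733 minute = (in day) 7.457e-05. Check: 4.803 second = 4.803 s. 1 minute = 60 s, so 0.02733 minute = 0.02733 * 60 = 1.6398 s. Sum: 4.803 + 1.6398 = 6.4428 s. 1 day = 86400 s, so 6.4428 s = 6.4428 / 86400 = 7.4569444e-05 day ≈ 7.457e-05 day (4 s.f.).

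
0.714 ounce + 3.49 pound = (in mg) 1 ounce = 0.028349523 kg, so 0.714 ounce = 0.714 * 0.028349523 = 0.02024156 kg. 1 pound = 0.45359237 kg, so 3.49 pound = 3.49 * 0.45359237 = 1.5830374 kg. Sum: 0.02024156 + 1.5830374 = 1.6032789 kg. 1 mg = 1e-06 kg, so 1.6032789 kg = 1.6032789 / 1e-06 = 1603278.9 mg ≈ 1.603e+06 mg (4 s.f.). Final answer: 1.603e+06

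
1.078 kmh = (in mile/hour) 0.6698. Check: 1 kmh = 0.27777778 m/s, so 1.078 kmh = 1.078 * 0.27777778 = 0.29944444 m/s. 1 mile/hour = 0.44704 m/s, so 0.29944444 m/s = 0.29944444 / 0.44704 = 0.66983815 mile/hour ≈ 0.6698 mile/hour (4 s.f.).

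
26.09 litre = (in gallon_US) 6.892. Check: 1 litre = 0.001 m^3, so 26.09 litre = 26.09 * 0.001 = 0.02609 m^3. 1 gallon_US = 0.0037854118 m^3, so 0.02609 m^3 = 0.02609 / 0.0037854118 = 6.8922488 gallon_US ≈ 6.892 gallon_US (4 s.f.).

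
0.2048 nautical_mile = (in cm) 1 nautical_mile = 1852 m, so 0.2048 nautical_mile = 0.2048 * 1852 = 379.2896 m. 1 cm = 0.01 m, so 379.2896 m = 379.2896 / 0.01 = 37928.96 cm ≈ 3.793e+04 cm (4 s.f.). Final answer: 3.793e+04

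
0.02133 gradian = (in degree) 0.0192. Check: 1 gradian = 0.015707963 rad, so 0.02133 gradian = 0.02133 * 0.015707963 = 0.00033505086 rad. 1 degree = 0.017453293 rad, so 0.00033505086 rad = 0.00033505086 / 0.017453293 = 0.019197 degree ≈ 0.0192 degree (4 s.f.).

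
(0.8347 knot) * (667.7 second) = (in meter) 286.7. Check: 1 knot = 0.51444444 m/s, so 0.8347 knot = 0.8347 * 0.51444444 = 0.42940678 m/s. 667.7 second = 667.7 s. Combine: 0.42940678 m/s * 667.7 s = 286.71491 m. 286.71491 m = 286.71491 meter ≈ 286.7 meter (4 s.f.).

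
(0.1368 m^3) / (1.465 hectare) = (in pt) 0.02647. Check: 0.1368 m^3 is already in m^3. 1 hectare = 10000 m^2, so 1.465 hectare = 1.465 * 10000 = 14650 m^2. Combine: 0.1368 m^3 / 14650 m^2 = 9.337884e-06 m. 1 pt = 0.00035277778 m, so 9.337884e-06 m = 9.337884e-06 / 0.00035277778 = 0.026469592 pt ≈ 0.02647 pt (4 s.f.).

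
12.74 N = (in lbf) 1 lbf = 4.4482216 N, so 12.74 N = 12.74 / 4.4482216 = 2.8640659 lbf ≈ 2.864 lbf (4 s.f.). Final answer: 2.864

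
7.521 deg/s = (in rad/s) 1 deg/s = 0.017453293 rad/s, so 7.521 deg/s = 7.521 * 0.017453293 = 0.13126621 rad/s. Result: 0.13126621 rad/s ≈ 0.1313 rad/s (4 s.f.). Final answer: 0.1313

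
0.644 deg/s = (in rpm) 1 deg/s = 0.017453293 rad/s, so 0.644 deg/s = 0.644 * 0.017453293 = 0.01123992 rad/s. 1 rpm = 0.10471976 rad/s, so 0.01123992 rad/s = 0.01123992 / 0.10471976 = 0.10733333 rpm ≈ 0.1073 rpm (4 s.f.). Final answer: 0.1073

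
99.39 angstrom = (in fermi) 9.939e+06. Check: 1 angstrom = 1e-10 m, so 99.39 angstrom = 99.39 * 1e-10 = 9.939e-09 m. 1 fermi = 1e-15 m, so 9.939e-09 m = 9.939e-09 / 1e-15 = 9939000 fermi ≈ 9.939e+06 fermi (4 s.f.).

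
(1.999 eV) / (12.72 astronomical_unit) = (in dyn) 1.683e-26. Check: 1 eV = 1.6021766e-19 J, so 1.999 eV = 1.999 * 1.6021766e-19 = 3.2027511e-19 J. 1 astronomical_unit = 1.4959787e+11 m, so 12.72 astronomical_unit = 12.72 * 1.4959787e+11 = 1.9028849e+12 m. Combine: 3.2027511e-19 J / 1.9028849e+12 m = 1.6831029e-31 N. 1 dyn = 1e-05 N, so 1.6831029e-31 N = 1.6831029e-31 / 1e-05 = 1.6831029e-26 dyn ≈ 1.683e-26 dyn (4 s.f.).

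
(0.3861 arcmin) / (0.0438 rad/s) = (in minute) 1 arcmin = 0.00029088821 rad, so 0.3861 arcmin = 0.3861 * 0.00029088821 = 0.00011231194 rad. 0.0438 rad/s is already in rad/s. Combine: 0.00011231194 rad / 0.0438 rad/s = 0.0025641995 s. 1 minute = 60 s, so 0.0025641995 s = 0.0025641995 / 60 = 4.2736658e-05 minute ≈ 4.274e-05 minute (4 s.f.). Final answer: 4.274e-05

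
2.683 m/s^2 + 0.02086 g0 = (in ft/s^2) 2.683 m/s^2 is already in m/s^2. 1 g0 = 9.80665 m/s^2, so 0.02086 g0 = 0.02086 * 9.80665 = 0.20456672 m/s^2. Sum: 2.683 + 0.20456672 = 2.8875667 m/s^2. 1 ft/s^2 = 0.3048 m/s^2, so 2.8875667 m/s^2 = 2.8875667 / 0.3048 = 9.4736441 ft/s^2 ≈ 9.474 ft/s^2 (4 s.f.). Final answer: 9.474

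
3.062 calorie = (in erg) 1.281e+08. Check: 1 calorie = 4.184 J, so 3.062 calorie = 3.062 * 4.184 = 12.811408 J. 1 erg = 1e-07 J, so 12.811408 J = 12.811408 / 1e-07 = 1.2811408e+08 erg ≈ 1.281e+08 erg (4 s.f.).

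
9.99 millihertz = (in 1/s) 0.00999. Check: 1 millihertz = 0.001 Hz, so 9.99 millihertz = 9.99 * 0.001 = 0.00999 Hz. 0.00999 Hz = 0.00999 1/s.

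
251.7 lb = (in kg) 114.2. Check: 1 lb = 0.45359237 kg, so 251.7 lb = 251.7 * 0.45359237 = 114.1692 kg. Result: 114.1692 kg ≈ 114.2 kg (4 s.f.).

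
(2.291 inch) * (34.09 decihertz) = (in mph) 1 inch = 0.0254 m, so 2.291 inch = 2.291 * 0.0254 = 0.0581914 m. 1 decihertz = 0.1 Hz, so 34.09 decihertz = 34.09 * 0.1 = 3.409 Hz. Combine: 0.0581914 m * 3.409 Hz = 0.19837448 m/s. 1 mph = 0.44704 m/s, so 0.19837448 m/s = 0.19837448 / 0.44704 = 0.44375108 mph ≈ 0.4438 mph (4 s.f.). Final answer: 0.4438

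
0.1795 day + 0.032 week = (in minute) 1 day = 86400 s, so 0.1795 day = 0.1795 * 86400 = 15508.8 s. 1 week = 604800 s, so 0.032 week = 0.032 * 604800 = 19353.6 s. Sum: 15508.8 + 19353.6 = 34862.4 s. 1 minute = 60 s, so 34862.4 s = 34862.4 / 60 = 581.04 minute ≈ 581 minute (4 s.f.). Final answer: 581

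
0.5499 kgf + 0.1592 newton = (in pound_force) 1 kgf = 9.80665 N, so 0.5499 kgf = 0.5499 * 9.80665 = 5.3926768 N. 0.1592 newton = 0.1592 N. Sum: 5.3926768 + 0.1592 = 5.5518768 N. 1 pound_force = 4.4482216 N, so 5.5518768 N = 5.5518768 / 4.4482216 = 1.2481116 pound_force ≈ 1.248 pound_force (4 s.f.). Final answer: 1.248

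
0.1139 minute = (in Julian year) 1 minute = 60 s, so 0.1139 minute = 0.1139 * 60 = 6.834 s. 1 Julian year = 31557600 s, so 6.834 s = 6.834 / 31557600 = 2.1655639e-07 Julian year ≈ 2.166e-07 Julian year (4 s.f.). Final answer: 2.166e-07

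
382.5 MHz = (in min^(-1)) 2.295e+10. Check: 1 MHz = 1000000 Hz, so 382.5 MHz = 382.5 * 1000000 = 3.825e+08 Hz. 1 min^(-1) = 0.016666667 Hz, so 3.825e+08 Hz = 3.825e+08 / 0.016666667 = 2.295e+10 min^(-1).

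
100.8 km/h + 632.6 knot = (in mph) 1 km/h = 0.27777778 m/s, so 100.8 km/h = 100.8 * 0.27777778 = 28 m/s. 1 knot = 0.51444444 m/s, so 632.6 knot = 632.6 * 0.51444444 = 325.43756 m/s. Sum: 28 + 325.43756 = 353.43756 m/s. 1 mph = 0.44704 m/s, so 353.43756 m/s = 353.43756 / 0.44704 = 790.61729 mph ≈ 790.6 mph (4 s.f.). Final answer: 790.6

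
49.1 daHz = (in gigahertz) 1 daHz = 10 Hz, so 49.1 daHz = 49.1 * 10 = 491 Hz. 1 gigahertz = 1e+09 Hz, so 491 Hz = 491 / 1e+09 = 4.91e-07 gigahertz. Final answer: 4.91e-07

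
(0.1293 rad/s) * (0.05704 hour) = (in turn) 4.226. Check: 0.1293 rad/s is already in rad/s. 1 hour = 3600 s, so 0.05704 hour = 0.05704 * 3600 = 205.344 s. Combine: 0.1293 rad/s * 205.344 s = 26.550979 rad. 1 turn = 6.2831853 rad, so 26.550979 rad = 26.550979 / 6.2831853 = 4.2257196 turn ≈ 4.226 turn (4 s.f.).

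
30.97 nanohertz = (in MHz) 3.097e-14. Check: 1 nanohertz = 1e-09 Hz, so 30.97 nanohertz = 30.97 * 1e-09 = 3.097e-08 Hz. 1 MHz = 1000000 Hz, so 3.097e-08 Hz = 3.097e-08 / 1000000 = 3.097e-14 MHz.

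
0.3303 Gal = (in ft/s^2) 1 Gal = 0.01 m/s^2, so 0.3303 Gal = 0.3303 * 0.01 = 0.003303 m/s^2. 1 ft/s^2 = 0.3048 m/s^2, so 0.003303 m/s^2 = 0.003303 / 0.3048 = 0.010836614 ft/s^2 ≈ 0.01084 ft/s^2 (4 s.f.). Final answer: 0.01084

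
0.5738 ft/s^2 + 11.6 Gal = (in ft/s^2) 1 ft/s^2 = 0.3048 m/s^2, so 0.5738 ft/s^2 = 0.5738 * 0.3048 = 0.17489424 m/s^2. 1 Gal = 0.01 m/s^2, so 11.6 Gal = 11.6 * 0.01 = 0.116 m/s^2. Sum: 0.17489424 + 0.116 = 0.29089424 m/s^2. 1 ft/s^2 = 0.3048 m/s^2, so 0.29089424 m/s^2 = 0.29089424 / 0.3048 = 0.95437743 ft/s^2 ≈ 0.9544 ft/s^2 (4 s.f.). Final answer: 0.9544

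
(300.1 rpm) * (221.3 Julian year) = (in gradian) 1.397e+13. Check: 1 rpm = 0.10471976 rad/s, so 300.1 rpm = 300.1 * 0.10471976 = 31.426399 rad/s. 1 Julian year = 31557600 s, so 221.3 Julian year = 221.3 * 31557600 = 6.9836969e+09 s. Combine: 31.426399 rad/s * 6.9836969e+09 s = 2.1947244e+11 rad. 1 gradian = 0.015707963 rad, so 2.1947244e+11 rad = 2.1947244e+11 / 0.015707963 = 1.397205e+13 gradian ≈ 1.397e+13 gradian (4 s.f.).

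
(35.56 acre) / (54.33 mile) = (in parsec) 1 acre = 4046.8564 m^2, so 35.56 acre = 35.56 * 4046.8564 = 143906.21 m^2. 1 mile = 1609.344 m, so 54.33 mile = 54.33 * 1609.344 = 87435.66 m. Combine: 143906.21 m^2 / 87435.66 m = 1.6458527 m. 1 parsec = 3.0856776e+16 m, so 1.6458527 m = 1.6458527 / 3.0856776e+16 = 5.3338453e-17 parsec ≈ 5.334e-17 parsec (4 s.f.). Final answer: 5.334e-17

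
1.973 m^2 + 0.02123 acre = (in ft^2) 1.973 m^2 is already in m^2. 1 acre = 4046.8564 m^2, so 0.02123 acre = 0.02123 * 4046.8564 = 85.914762 m^2. Sum: 1.973 + 85.914762 = 87.887762 m^2. 1 ft^2 = 0.09290304 m^2, so 87.887762 m^2 = 87.887762 / 0.09290304 = 946.016 ft^2 ≈ 946 ft^2 (4 s.f.). Final answer: 946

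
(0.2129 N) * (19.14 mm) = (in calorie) 0.2129 N is already in N. 1 mm = 0.001 m, so 19.14 mm = 19.14 * 0.001 = 0.01914 m. Combine: 0.2129 N * 0.01914 m = 0.004074906 J. 1 calorie = 4.184 J, so 0.004074906 J = 0.004074906 / 4.184 = 0.00097392591 calorie ≈ 0.0009739 calorie (4 s.f.). Final answer: 0.0009739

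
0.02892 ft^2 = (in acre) 6.639e-07. Check: 1 ft^2 = 0.09290304 m^2, so 0.02892 ft^2 = 0.02892 * 0.09290304 = 0.0026867559 m^2. 1 acre = 4046.8564 m^2, so 0.0026867559 m^2 = 0.0026867559 / 4046.8564 = 6.6391185e-07 acre ≈ 6.639e-07 acre (4 s.f.).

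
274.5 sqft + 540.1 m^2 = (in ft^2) 1 sqft = 0.09290304 m^2, so 274.5 sqft = 274.5 * 0.09290304 = 25.501884 m^2. 540.1 m^2 is already in m^2. Sum: 25.501884 + 540.1 = 565.60188 m^2. 1 ft^2 = 0.09290304 m^2, so 565.60188 m^2 = 565.60188 / 0.09290304 = 6088.088 ft^2 ≈ 6088 ft^2 (4 s.f.). Final answer: 6088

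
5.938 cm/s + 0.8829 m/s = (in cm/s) 1 cm/s = 0.01 m/s, so 5.938 cm/s = 5.938 * 0.01 = 0.05938 m/s. 0.8829 m/s is already in m/s. Sum: 0.05938 + 0.8829 = 0.94228 m/s. 1 cm/s = 0.01 m/s, so 0.94228 m/s = 0.94228 / 0.01 = 94.228 cm/s ≈ 94.23 cm/s (4 s.f.). Final answer: 94.23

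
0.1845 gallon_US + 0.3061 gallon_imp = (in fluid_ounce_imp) 73.56. Check: 1 gallon_US = 0.0037854118 m^3, so 0.1845 gallon_US = 0.1845 * 0.0037854118 = 0.00069840847 m^3. 1 gallon_imp = 0.00454609 m^3, so 0.3061 gallon_imp = 0.3061 * 0.00454609 = 0.0013915581 m^3. Sum: 0.00069840847 + 0.0013915581 = 0.0020899666 m^3. 1 fluid_ounce_imp = 2.8413063e-05 m^3, so 0.0020899666 m^3 = 0.0020899666 / 2.8413063e-05 = 73.556542 fluid_ounce_imp ≈ 73.56 fluid_ounce_imp (4 s.f.).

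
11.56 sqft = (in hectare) 1 sqft = 0.09290304 m^2, so 11.56 sqft = 11.56 * 0.09290304 = 1.0739591 m^2. 1 hectare = 10000 m^2, so 1.0739591 m^2 = 1.0739591 / 10000 = 0.00010739591 hectare ≈ 0.0001074 hectare (4 s.f.). Final answer: 0.0001074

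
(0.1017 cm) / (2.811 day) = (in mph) 1 cm = 0.01 m, so 0.1017 cm = 0.1017 * 0.01 = 0.001017 m. 1 day = 86400 s, so 2.811 day = 2.811 * 86400 = 242870.4 s. Combine: 0.001017 m / 242870.4 s = 4.1874185e-09 m/s. 1 mph = 0.44704 m/s, so 4.1874185e-09 m/s = 4.1874185e-09 / 0.44704 = 9.3669884e-09 mph ≈ 9.367e-09 mph (4 s.f.). Final answer: 9.367e-09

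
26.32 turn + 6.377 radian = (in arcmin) 5.904e+05. Check: 1 turn = 6.2831853 rad, so 26.32 turn = 26.32 * 6.2831853 = 165.37344 rad. 6.377 radian = 6.377 rad. Sum: 165.37344 + 6.377 = 171.75044 rad. 1 arcmin = 0.00029088821 rad, so 171.75044 rad = 171.75044 / 0.00029088821 = 590434.51 arcmin ≈ 5.904e+05 arcmin (4 s.f.).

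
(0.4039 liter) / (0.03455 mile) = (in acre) 1 liter = 0.001 m^3, so 0.4039 liter = 0.4039 * 0.001 = 0.0004039 m^3. 1 mile = 1609.344 m, so 0.03455 mile = 0.03455 * 1609.344 = 55.602835 m. Combine: 0.0004039 m^3 / 55.602835 m = 7.2640181e-06 m^2. 1 acre = 4046.8564 m^2, so 7.2640181e-06 m^2 = 7.2640181e-06 / 4046.8564 = 1.794978e-09 acre ≈ 1.795e-09 acre (4 s.f.). Final answer: 1.795e-09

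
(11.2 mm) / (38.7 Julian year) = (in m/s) 1 mm = 0.001 m, so 11.2 mm = 11.2 * 0.001 = 0.0112 m. 1 Julian year = 31557600 s, so 38.7 Julian year = 38.7 * 31557600 = 1.2212791e+09 s. Combine: 0.0112 m / 1.2212791e+09 s = 9.1707128e-12 m/s. Result: 9.1707128e-12 m/s ≈ 9.171e-12 m/s (4 s.f.). Final answer: 9.171e-12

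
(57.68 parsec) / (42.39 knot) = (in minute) 1 parsec = 3.0856776e+16 m, so 57.68 parsec = 57.68 * 3.0856776e+16 = 1.7798188e+18 m. 1 knot = 0.51444444 m/s, so 42.39 knot = 42.39 * 0.51444444 = 21.8073 m/s. Combine: 1.7798188e+18 m / 21.8073 m/s = 8.1615736e+16 s. 1 minute = 60 s, so 8.1615736e+16 s = 8.1615736e+16 / 60 = 1.3602623e+15 minute ≈ 1.36e+15 minute (4 s.f.). Final answer: 1.36e+15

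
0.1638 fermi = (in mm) 1.638e-13. Check: 1 fermi = 1e-15 m, so 0.1638 fermi = 0.1638 * 1e-15 = 1.638e-16 m. 1 mm = 0.001 m, so 1.638e-16 m = 1.638e-16 / 0.001 = 1.638e-13 mm.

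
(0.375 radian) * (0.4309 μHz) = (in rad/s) 1.616e-07. Check: 0.375 radian = 0.375 rad. 1 μHz = 1e-06 Hz, so 0.4309 μHz = 0.4309 * 1e-06 = 4.309e-07 Hz. Combine: 0.375 rad * 4.309e-07 Hz = 1.615875e-07 rad/s. Result: 1.615875e-07 rad/s ≈ 1.616e-07 rad/s (4 s.f.).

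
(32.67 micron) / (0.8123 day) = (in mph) 1.041e-09. Check: 1 micron = 1e-06 m, so 32.67 micron = 32.67 * 1e-06 = 3.267e-05 m. 1 day = 86400 s, so 0.8123 day = 0.8123 * 86400 = 70182.72 s. Combine: 3.267e-05 m / 70182.72 s = 4.654992e-10 m/s. 1 mph = 0.44704 m/s, so 4.654992e-10 m/s = 4.654992e-10 / 0.44704 = 1.0412921e-09 mph ≈ 1.041e-09 mph (4 s.f.).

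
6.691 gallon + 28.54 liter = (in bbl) 1 gallon = 0.0037854118 m^3, so 6.691 gallon = 6.691 * 0.0037854118 = 0.02532819 m^3. 1 liter = 0.001 m^3, so 28.54 liter = 28.54 * 0.001 = 0.02854 m^3. Sum: 0.02532819 + 0.02854 = 0.05386819 m^3. 1 bbl = 0.15898729 m^3, so 0.05386819 m^3 = 0.05386819 / 0.15898729 = 0.33882072 bbl ≈ 0.3388 bbl (4 s.f.). Final answer: 0.3388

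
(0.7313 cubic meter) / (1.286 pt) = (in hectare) 0.1612. Check: 0.7313 cubic meter = 0.7313 m^3. 1 pt = 0.00035277778 m, so 1.286 pt = 1.286 * 0.00035277778 = 0.00045367222 m. Combine: 0.7313 m^3 / 0.00045367222 m = 1611.9567 m^2. 1 hectare = 10000 m^2, so 1611.9567 m^2 = 1611.9567 / 10000 = 0.16119567 hectare ≈ 0.1612 hectare (4 s.f.).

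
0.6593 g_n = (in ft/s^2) 21.21. Check: 1 g_n = 9.80665 m/s^2, so 0.6593 g_n = 0.6593 * 9.80665 = 6.4655243 m/s^2. 1 ft/s^2 = 0.3048 m/s^2, so 6.4655243 m/s^2 = 6.4655243 / 0.3048 = 21.21235 ft/s^2 ≈ 21.21 ft/s^2 (4 s.f.).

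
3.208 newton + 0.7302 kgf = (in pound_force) 3.208 newton = 3.208 N. 1 kgf = 9.80665 N, so 0.7302 kgf = 0.7302 * 9.80665 = 7.1608158 N. Sum: 3.208 + 7.1608158 = 10.368816 N. 1 pound_force = 4.4482216 N, so 10.368816 N = 10.368816 / 4.4482216 = 2.3310025 pound_force ≈ 2.331 pound_force (4 s.f.). Final answer: 2.331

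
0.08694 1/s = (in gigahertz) 8.694e-11. Check: 0.08694 1/s = 0.08694 Hz. 1 gigahertz = 1e+09 Hz, so 0.08694 Hz = 0.08694 / 1e+09 = 8.694e-11 gigahertz.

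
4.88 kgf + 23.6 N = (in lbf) 16.06. Check: 1 kgf = 9.80665 N, so 4.88 kgf = 4.88 * 9.80665 = 47.856452 N. 23.6 N is already in N. Sum: 47.856452 + 23.6 = 71.456452 N. 1 lbf = 4.4482216 N, so 71.456452 N = 71.456452 / 4.4482216 = 16.064049 lbf ≈ 16.06 lbf (4 s.f.).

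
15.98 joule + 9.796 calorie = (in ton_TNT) 1.362e-08. Check: 15.98 joule = 15.98 J. 1 calorie = 4.184 J, so 9.796 calorie = 9.796 * 4.184 = 40.986464 J. Sum: 15.98 + 40.986464 = 56.966464 J. 1 ton_TNT = 4.184e+09 J, so 56.966464 J = 56.966464 / 4.184e+09 = 1.3615312e-08 ton_TNT ≈ 1.362e-08 ton_TNT (4 s.f.).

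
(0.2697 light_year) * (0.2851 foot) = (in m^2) 2.217e+14. Check: 1 light_year = 9.4607305e+15 m, so 0.2697 light_year = 0.2697 * 9.4607305e+15 = 2.551559e+15 m. 1 foot = 0.3048 m, so 0.2851 foot = 0.2851 * 0.3048 = 0.08689848 m. Combine: 2.551559e+15 m * 0.08689848 m = 2.217266e+14 m^2. Result: 2.217266e+14 m^2 ≈ 2.217e+14 m^2 (4 s.f.).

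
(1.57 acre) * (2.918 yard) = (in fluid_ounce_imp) 5.967e+08. Check: 1 acre = 4046.8564 m^2, so 1.57 acre = 1.57 * 4046.8564 = 6353.5646 m^2. 1 yard = 0.9144 m, so 2.918 yard = 2.918 * 0.9144 = 2.6682192 m. Combine: 6353.5646 m^2 * 2.6682192 m = 16952.703 m^3. 1 fluid_ounce_imp = 2.8413063e-05 m^3, so 16952.703 m^3 = 16952.703 / 2.8413063e-05 = 5.9665173e+08 fluid_ounce_imp ≈ 5.967e+08 fluid_ounce_imp (4 s.f.).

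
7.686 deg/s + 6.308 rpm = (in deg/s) 45.53. Check: 1 deg/s = 0.017453293 rad/s, so 7.686 deg/s = 7.686 * 0.017453293 = 0.13414601 rad/s. 1 rpm = 0.10471976 rad/s, so 6.308 rpm = 6.308 * 0.10471976 = 0.66057222 rad/s. Sum: 0.13414601 + 0.66057222 = 0.79471822 rad/s. 1 deg/s = 0.017453293 rad/s, so 0.79471822 rad/s = 0.79471822 / 0.017453293 = 45.534 deg/s ≈ 45.53 deg/s (4 s.f.).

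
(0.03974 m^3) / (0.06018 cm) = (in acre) 0.01632. Check: 0.03974 m^3 is already in m^3. 1 cm = 0.01 m, so 0.06018 cm = 0.06018 * 0.01 = 0.0006018 m. Combine: 0.03974 m^3 / 0.0006018 m = 66.035228 m^2. 1 acre = 4046.8564 m^2, so 66.035228 m^2 = 66.035228 / 4046.8564 = 0.01631766 acre ≈ 0.01632 acre (4 s.f.).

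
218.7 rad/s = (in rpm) 1 rpm = 0.10471976 rad/s, so 218.7 rad/s = 218.7 / 0.10471976 = 2088.4312 rpm ≈ 2088 rpm (4 s.f.). Final answer: 2088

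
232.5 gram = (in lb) 0.5126. Check: 1 gram = 0.001 kg, so 232.5 gram = 232.5 * 0.001 = 0.2325 kg. 1 lb = 0.45359237 kg, so 0.2325 kg = 0.2325 / 0.45359237 = 0.51257476 lb ≈ 0.5126 lb (4 s.f.).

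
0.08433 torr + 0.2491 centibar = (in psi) 0.03776. Check: 1 torr = 133.32237 Pa, so 0.08433 torr = 0.08433 * 133.32237 = 11.243075 Pa. 1 centibar = 1000 Pa, so 0.2491 centibar = 0.2491 * 1000 = 249.1 Pa. Sum: 11.243075 + 249.1 = 260.34308 Pa. 1 psi = 6894.7573 Pa, so 260.34308 Pa = 260.34308 / 6894.7573 = 0.037759571 psi ≈ 0.03776 psi (4 s.f.).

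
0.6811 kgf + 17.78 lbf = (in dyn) 8.577e+06. Check: 1 kgf = 9.80665 N, so 0.6811 kgf = 0.6811 * 9.80665 = 6.6793093 N. 1 lbf = 4.4482216 N, so 17.78 lbf = 17.78 * 4.4482216 = 79.08938 N. Sum: 6.6793093 + 79.08938 = 85.76869 N. 1 dyn = 1e-05 N, so 85.76869 N = 85.76869 / 1e-05 = 8576869 dyn ≈ 8.577e+06 dyn (4 s.f.).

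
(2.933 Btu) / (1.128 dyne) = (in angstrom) 1 Btu = 1055.0559 J, so 2.933 Btu = 2.933 * 1055.0559 = 3094.4788 J. 1 dyne = 1e-05 N, so 1.128 dyne = 1.128 * 1e-05 = 1.128e-05 N. Combine: 3094.4788 J / 1.128e-05 N = 2.7433323e+08 m. 1 angstrom = 1e-10 m, so 2.7433323e+08 m = 2.7433323e+08 / 1e-10 = 2.7433323e+18 angstrom ≈ 2.743e+18 angstrom (4 s.f.). Final answer: 2.743e+18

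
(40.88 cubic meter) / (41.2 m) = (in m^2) 0.9922. Check: 40.88 cubic meter = 40.88 m^3. 41.2 m is already in m. Combine: 40.88 m^3 / 41.2 m = 0.99223301 m^2. Result: 0.99223301 m^2 ≈ 0.9922 m^2 (4 s.f.).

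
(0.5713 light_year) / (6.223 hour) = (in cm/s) 1 light_year = 9.4607305e+15 m, so 0.5713 light_year = 0.5713 * 9.4607305e+15 = 5.4049153e+15 m. 1 hour = 3600 s, so 6.223 hour = 6.223 * 3600 = 22402.8 s. Combine: 5.4049153e+15 m / 22402.8 s = 2.412607e+11 m/s. 1 cm/s = 0.01 m/s, so 2.412607e+11 m/s = 2.412607e+11 / 0.01 = 2.412607e+13 cm/s ≈ 2.413e+13 cm/s (4 s.f.). Final answer: 2.413e+13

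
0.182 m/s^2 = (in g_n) 0.01856. Check: 1 g_n = 9.80665 m/s^2, so 0.182 m/s^2 = 0.182 / 9.80665 = 0.018558835 g_n ≈ 0.01856 g_n (4 s.f.).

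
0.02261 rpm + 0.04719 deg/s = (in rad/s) 0.003191. Check: 1 rpm = 0.10471976 rad/s, so 0.02261 rpm = 0.02261 * 0.10471976 = 0.0023677137 rad/s. 1 deg/s = 0.017453293 rad/s, so 0.04719 deg/s = 0.04719 * 0.017453293 = 0.00082362087 rad/s. Sum: 0.0023677137 + 0.00082362087 = 0.0031913345 rad/s. Result: 0.0031913345 rad/s ≈ 0.003191 rad/s (4 s.f.).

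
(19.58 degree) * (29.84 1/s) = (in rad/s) 1 degree = 0.017453293 rad, so 19.58 degree = 19.58 * 0.017453293 = 0.34173547 rad. 29.84 1/s = 29.84 Hz. Combine: 0.34173547 rad * 29.84 Hz = 10.197386 rad/s. Result: 10.197386 rad/s ≈ 10.2 rad/s (4 s.f.). Final answer: 10.2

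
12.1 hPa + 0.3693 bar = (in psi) 5.532. Check: 1 hPa = 100 Pa, so 12.1 hPa = 12.1 * 100 = 1210 Pa. 1 bar = 100000 Pa, so 0.3693 bar = 0.3693 * 100000 = 36930 Pa. Sum: 1210 + 36930 = 38140 Pa. 1 psi = 6894.7573 Pa, so 38140 Pa = 38140 / 6894.7573 = 5.5317393 psi ≈ 5.532 psi (4 s.f.).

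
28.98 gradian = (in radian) 0.4552. Check: 1 gradian = 0.015707963 rad, so 28.98 gradian = 28.98 * 0.015707963 = 0.45521678 rad. 0.45521678 rad = 0.45521678 radian ≈ 0.4552 radian (4 s.f.).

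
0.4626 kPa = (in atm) 1 kPa = 1000 Pa, so 0.4626 kPa = 0.4626 * 1000 = 462.6 Pa. 1 atm = 101325 Pa, so 462.6 Pa = 462.6 / 101325 = 0.004565507 atm ≈ 0.004566 atm (4 s.f.). Final answer: 0.004566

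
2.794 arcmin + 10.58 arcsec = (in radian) 1 arcmin = 0.00029088821 rad, so 2.794 arcmin = 2.794 * 0.00029088821 = 0.00081274166 rad. 1 arcsec = 4.8481368e-06 rad, so 10.58 arcsec = 10.58 * 4.8481368e-06 = 5.1293287e-05 rad. Sum: 0.00081274166 + 5.1293287e-05 = 0.00086403494 rad. 0.00086403494 rad = 0.00086403494 radian ≈ 0.000864 radian (4 s.f.). Final answer: 0.000864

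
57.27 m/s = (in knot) 1 knot = 0.51444444 m/s, so 57.27 m/s = 57.27 / 0.51444444 = 111.32397 knot ≈ 111.3 knot (4 s.f.). Final answer: 111.3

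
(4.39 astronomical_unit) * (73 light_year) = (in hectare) 1 astronomical_unit = 1.4959787e+11 m, so 4.39 astronomical_unit = 4.39 * 1.4959787e+11 = 6.5673465e+11 m. 1 light_year = 9.4607305e+15 m, so 73 light_year = 73 * 9.4607305e+15 = 6.9063332e+17 m. Combine: 6.5673465e+11 m * 6.9063332e+17 m = 4.5356284e+29 m^2. 1 hectare = 10000 m^2, so 4.5356284e+29 m^2 = 4.5356284e+29 / 10000 = 4.5356284e+25 hectare ≈ 4.536e+25 hectare (4 s.f.). Final answer: 4.536e+25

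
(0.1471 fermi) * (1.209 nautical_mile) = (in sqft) 1 fermi = 1e-15 m, so 0.1471 fermi = 0.1471 * 1e-15 = 1.471e-16 m. 1 nautical_mile = 1852 m, so 1.209 nautical_mile = 1.209 * 1852 = 2239.068 m. Combine: 1.471e-16 m * 2239.068 m = 3.293669e-13 m^2. 1 sqft = 0.09290304 m^2, so 3.293669e-13 m^2 = 3.293669e-13 / 0.09290304 = 3.5452758e-12 sqft ≈ 3.545e-12 sqft (4 s.f.). Final answer: 3.545e-12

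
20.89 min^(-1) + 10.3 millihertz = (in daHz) 0.03585. Check: 1 min^(-1) = 0.016666667 Hz, so 20.89 min^(-1) = 20.89 * 0.016666667 = 0.34816667 Hz. 1 millihertz = 0.001 Hz, so 10.3 millihertz = 10.3 * 0.001 = 0.0103 Hz. Sum: 0.34816667 + 0.0103 = 0.35846667 Hz. 1 daHz = 10 Hz, so 0.35846667 Hz = 0.35846667 / 10 = 0.035846667 daHz ≈ 0.03585 daHz (4 s.f.).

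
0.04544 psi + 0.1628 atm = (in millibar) 168.1. Check: 1 psi = 6894.7573 Pa, so 0.04544 psi = 0.04544 * 6894.7573 = 313.29777 Pa. 1 atm = 101325 Pa, so 0.1628 atm = 0.1628 * 101325 = 16495.71 Pa. Sum: 313.29777 + 16495.71 = 16809.008 Pa. 1 millibar = 100 Pa, so 16809.008 Pa = 16809.008 / 100 = 168.09008 millibar ≈ 168.1 millibar (4 s.f.).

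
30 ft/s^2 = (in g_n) 0.9324. Check: 1 ft/s^2 = 0.3048 m/s^2, so 30 ft/s^2 = 30 * 0.3048 = 9.144 m/s^2. 1 g_n = 9.80665 m/s^2, so 9.144 m/s^2 = 9.144 / 9.80665 = 0.93242851 g_n ≈ 0.9324 g_n (4 s.f.).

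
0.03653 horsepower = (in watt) 27.24. Check: 1 horsepower = 745.69987 W, so 0.03653 horsepower = 0.03653 * 745.69987 = 27.240416 W. 27.240416 W = 27.240416 watt ≈ 27.24 watt (4 s.f.).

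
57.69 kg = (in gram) 5.769e+04. Check: 1 gram = 0.001 kg, so 57.69 kg = 57.69 / 0.001 = 57690 gram ≈ 5.769e+04 gram (4 s.f.).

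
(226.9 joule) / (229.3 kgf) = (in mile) 226.9 joule = 226.9 J. 1 kgf = 9.80665 N, so 229.3 kgf = 229.3 * 9.80665 = 2248.6648 N. Combine: 226.9 J / 2248.6648 N = 0.10090432 m. 1 mile = 1609.344 m, so 0.10090432 m = 0.10090432 / 1609.344 = 6.2699038e-05 mile ≈ 6.27e-05 mile (4 s.f.). Final answer: 6.27e-05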